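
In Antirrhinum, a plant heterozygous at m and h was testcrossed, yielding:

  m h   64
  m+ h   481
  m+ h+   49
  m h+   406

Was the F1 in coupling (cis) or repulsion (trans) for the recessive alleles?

The two most frequent classes are m+ h (481) and m h+ (406); these are the parental (non-recombinant) types.
So the F1 carried m+ h on one chromosome and m h+ on the other — the recessive alleles are on opposite chromosomes (trans / repulsion).

trans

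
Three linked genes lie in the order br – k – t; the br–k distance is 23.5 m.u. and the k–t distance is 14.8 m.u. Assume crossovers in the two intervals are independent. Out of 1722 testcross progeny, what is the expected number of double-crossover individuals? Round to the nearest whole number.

Map distances give recombination frequencies of 0.235 and 0.148 for the two intervals.
With no interference, expected double-crossover frequency = 0.235 × 0.148 = 0.03478.
Expected number = 0.03478 × 1722 = 59.89 ≈ 60.

60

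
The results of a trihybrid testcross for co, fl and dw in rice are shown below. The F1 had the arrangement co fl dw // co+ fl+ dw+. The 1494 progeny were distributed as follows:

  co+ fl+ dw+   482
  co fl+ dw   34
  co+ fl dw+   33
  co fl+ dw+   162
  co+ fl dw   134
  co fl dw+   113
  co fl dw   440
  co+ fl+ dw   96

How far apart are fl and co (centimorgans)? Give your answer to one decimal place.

24.3 centimorgans

The two rarest classes, co fl+ dw and co+ fl dw+, are the double crossovers. Comparing them with the parentals, only the fl allele has switched, so fl is the middle locus and the order is co – fl – dw.
Crossovers in the co–fl interval produce the single-crossover classes co+ fl dw and co fl+ dw+ (134 + 162 = 296) plus the double crossovers (67).
RF(co–fl) = (296 + 67) / 1494 = 363/1494 = 0.2430 → 24.3 centimorgans.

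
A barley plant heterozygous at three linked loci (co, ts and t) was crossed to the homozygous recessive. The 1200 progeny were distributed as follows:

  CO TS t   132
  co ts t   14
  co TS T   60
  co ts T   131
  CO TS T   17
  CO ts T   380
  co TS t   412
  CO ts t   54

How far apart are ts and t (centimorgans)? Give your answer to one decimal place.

12.1 centimorgans

The two most frequent reciprocal classes, CO ts T and co TS t, are the parental types, so the F1 was CO ts T / co TS t.
The two rarest classes, CO TS T and co ts t, are the double crossovers. Comparing them with the parentals, only the ts allele has switched, so ts is the middle locus and the order is co – ts – t.
Crossovers in the ts–t interval produce the single-crossover classes CO ts t and co TS T (54 + 60 = 114) plus the double crossovers (31).
RF(ts–t) = (114 + 31) / 1200 = 145/1200 = 0.1208 → 12.1 centimorgans.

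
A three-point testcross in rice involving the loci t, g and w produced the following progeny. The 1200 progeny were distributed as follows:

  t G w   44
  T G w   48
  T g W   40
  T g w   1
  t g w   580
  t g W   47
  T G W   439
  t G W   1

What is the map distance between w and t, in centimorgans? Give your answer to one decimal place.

The two most frequent reciprocal classes, t g w and T G W, are the parental types, so the F1 was t g w / T G W.
The two rarest classes, T g w and t G W, are the double crossovers. Comparing them with the parentals, only the t allele has switched, so t is the middle locus and the order is w – t – g.
Crossovers in the w–t interval produce the single-crossover classes t g W and T G w (47 + 48 = 95) plus the double crossovers (2).
RF(w–t) = (95 + 2) / 1200 = 97/1200 = 0.0808 → 8.1 centimorgans.

8.1 centimorgans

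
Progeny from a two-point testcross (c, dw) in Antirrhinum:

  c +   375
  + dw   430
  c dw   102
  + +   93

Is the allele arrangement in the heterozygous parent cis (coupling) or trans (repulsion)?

trans

The two most frequent classes are + dw (430) and c + (375); these are the parental (non-recombinant) types.
So the F1 carried + dw on one chromosome and c + on the other — the recessive alleles are on opposite chromosomes (trans / repulsion).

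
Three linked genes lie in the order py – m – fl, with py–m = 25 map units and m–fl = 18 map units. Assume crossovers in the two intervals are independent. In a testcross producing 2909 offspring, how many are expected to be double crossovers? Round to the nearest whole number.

Map distances give recombination frequencies of 0.250 and 0.180 for the two intervals.
With no interference, expected double-crossover frequency = 0.250 × 0.180 = 0.04500.
Expected number = 0.04500 × 2909 = 130.91 ≈ 131.

131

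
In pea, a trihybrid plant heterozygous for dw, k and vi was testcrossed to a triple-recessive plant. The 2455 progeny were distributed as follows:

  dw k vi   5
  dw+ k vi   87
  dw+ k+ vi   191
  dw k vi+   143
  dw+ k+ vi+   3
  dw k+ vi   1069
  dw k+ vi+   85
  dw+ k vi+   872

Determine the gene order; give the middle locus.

k

The two most frequent reciprocal classes, dw+ k vi+ and dw k+ vi, are the parental types, so the F1 was dw+ k vi+ / dw k+ vi.
The two rarest classes, dw+ k+ vi+ and dw k vi, are the double crossovers. Comparing them with the parentals, only the k allele has switched, so k is the middle locus and the order is dw – k – vi.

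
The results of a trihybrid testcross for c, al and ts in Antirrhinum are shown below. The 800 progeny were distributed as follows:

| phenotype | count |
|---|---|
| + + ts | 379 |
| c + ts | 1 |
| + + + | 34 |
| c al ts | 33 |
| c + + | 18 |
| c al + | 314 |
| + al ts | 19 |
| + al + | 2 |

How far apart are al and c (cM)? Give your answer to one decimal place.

5.0 cM

The two most frequent reciprocal classes, c al + and + + ts, are the parental types, so the F1 was c al + / + + ts.
The two rarest classes, + al + and c + ts, are the double crossovers. Comparing them with the parentals, only the c allele has switched, so c is the middle locus and the order is al – c – ts.
Crossovers in the al–c interval produce the single-crossover classes c + + and + al ts (18 + 19 = 37) plus the double crossovers (3).
RF(al–c) = (37 + 3) / 800 = 40/800 = 0.0500 → 5.0 cM.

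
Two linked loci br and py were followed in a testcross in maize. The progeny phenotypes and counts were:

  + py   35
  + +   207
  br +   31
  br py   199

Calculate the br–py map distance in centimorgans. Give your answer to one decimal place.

14.0 centimorgans

The two most frequent classes, + + (207) and br py (199), are the parental types, so the F1 was + + / br py.
The recombinant classes are + py and br +: 35 + 31 = 66.
Recombination frequency = 66/472 = 0.1398 ≈ 14.0%, i.e. 14.0 centimorgans.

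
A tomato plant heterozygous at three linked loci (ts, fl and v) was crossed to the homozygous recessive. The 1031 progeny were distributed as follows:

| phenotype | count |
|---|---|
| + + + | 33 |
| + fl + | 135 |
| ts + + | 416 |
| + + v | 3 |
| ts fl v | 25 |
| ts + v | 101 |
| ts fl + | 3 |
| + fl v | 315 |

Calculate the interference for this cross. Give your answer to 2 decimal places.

The two most frequent reciprocal classes, ts + + and + fl v, are the parental types, so the F1 was ts + + / + fl v.
The two rarest classes, ts fl + and + + v, are the double crossovers. Comparing them with the parentals, only the fl allele has switched, so fl is the middle locus and the order is v – fl – ts.
v–fl: (236 + 6)/1031 = 0.2347; fl–ts: (58 + 6)/1031 = 0.0621.
Expected DCO frequency = 0.2347 × 0.0621 ≈ 0.01457; observed = 6/1031 ≈ 0.00582.
Coefficient of coincidence = 0.00582/0.01457 ≈ 0.40; interference = 1 − 0.40 = 0.60.

0.60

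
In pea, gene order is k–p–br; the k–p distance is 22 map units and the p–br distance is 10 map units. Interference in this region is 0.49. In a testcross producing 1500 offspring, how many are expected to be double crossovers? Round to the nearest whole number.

Map distances give recombination frequencies of 0.220 and 0.100 for the two intervals.
With interference 0.49 (so coincidence = 0.51), expected double-crossover frequency = 0.220 × 0.100 × 0.51 = 0.01122.
Expected number = 0.01122 × 1500 = 16.83 ≈ 17.

17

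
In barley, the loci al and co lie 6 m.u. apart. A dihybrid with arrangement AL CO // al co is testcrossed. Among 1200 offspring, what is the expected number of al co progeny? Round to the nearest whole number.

564

A map distance of 6 m.u. corresponds to a recombination frequency of 0.060.
The F1 is AL CO / al co, so al co is a parental gamete class with expected frequency (1 − r)/2 = 0.940/2 = 0.4700.
Expected number = 0.4700 × 1200 = 564.00 ≈ 564.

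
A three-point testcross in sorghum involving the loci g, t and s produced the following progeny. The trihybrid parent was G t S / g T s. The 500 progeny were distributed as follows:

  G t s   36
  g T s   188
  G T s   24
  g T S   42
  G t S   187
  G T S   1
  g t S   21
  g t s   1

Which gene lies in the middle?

The two rarest classes, G T S and g t s, are the double crossovers. Comparing them with the parentals, only the t allele has switched, so t is the middle locus and the order is g – t – s.

t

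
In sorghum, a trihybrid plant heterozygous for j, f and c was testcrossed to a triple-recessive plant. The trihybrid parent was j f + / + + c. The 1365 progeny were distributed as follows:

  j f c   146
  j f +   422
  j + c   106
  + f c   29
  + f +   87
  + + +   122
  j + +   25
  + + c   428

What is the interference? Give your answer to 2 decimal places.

0.07

The two rarest classes, j + + and + f c, are the double crossovers. Comparing them with the parentals, only the f allele has switched, so f is the middle locus and the order is j – f – c.
j–f: (193 + 54)/1365 = 0.1810; f–c: (268 + 54)/1365 = 0.2359.
Expected DCO frequency = 0.1810 × 0.2359 ≈ 0.04270; observed = 54/1365 ≈ 0.03956.
Coefficient of coincidence = 0.03956/0.04270 ≈ 0.93; interference = 1 − 0.93 = 0.07.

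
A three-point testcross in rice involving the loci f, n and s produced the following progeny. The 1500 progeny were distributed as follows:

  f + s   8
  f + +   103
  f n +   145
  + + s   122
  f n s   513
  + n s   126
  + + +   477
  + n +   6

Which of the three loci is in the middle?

n

The two most frequent reciprocal classes, f n s and + + +, are the parental types, so the F1 was f n s / + + +.
The two rarest classes, f + s and + n +, are the double crossovers. Comparing them with the parentals, only the n allele has switched, so n is the middle locus and the order is f – n – s.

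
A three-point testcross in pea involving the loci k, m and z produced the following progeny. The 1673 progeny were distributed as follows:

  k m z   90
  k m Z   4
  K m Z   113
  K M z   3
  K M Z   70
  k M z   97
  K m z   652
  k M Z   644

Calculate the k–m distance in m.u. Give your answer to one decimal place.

10.0 m.u.

The two most frequent reciprocal classes, k M Z and K m z, are the parental types, so the F1 was k M Z / K m z.
The two rarest classes, k m Z and K M z, are the double crossovers. Comparing them with the parentals, only the m allele has switched, so m is the middle locus and the order is k – m – z.
Crossovers in the k–m interval produce the single-crossover classes K M Z and k m z (70 + 90 = 160) plus the double crossovers (7).
RF(k–m) = (160 + 7) / 1673 = 167/1673 = 0.0998 → 10.0 m.u.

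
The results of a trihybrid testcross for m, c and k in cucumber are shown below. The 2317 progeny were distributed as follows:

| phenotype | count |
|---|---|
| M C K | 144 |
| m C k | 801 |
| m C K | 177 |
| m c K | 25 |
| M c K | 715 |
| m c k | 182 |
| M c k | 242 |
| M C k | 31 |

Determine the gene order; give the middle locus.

The two most frequent reciprocal classes, m C k and M c K, are the parental types, so the F1 was m C k / M c K.
The two rarest classes, M C k and m c K, are the double crossovers. Comparing them with the parentals, only the m allele has switched, so m is the middle locus and the order is k – m – c.

m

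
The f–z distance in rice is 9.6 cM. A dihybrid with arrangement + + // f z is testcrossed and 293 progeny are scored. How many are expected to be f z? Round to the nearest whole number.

132

A map distance of 9.6 cM corresponds to a recombination frequency of 0.096.
The F1 is + + / f z, so f z is a parental gamete class with expected frequency (1 − r)/2 = 0.904/2 = 0.4520.
Expected number = 0.4520 × 293 = 132.44 ≈ 132.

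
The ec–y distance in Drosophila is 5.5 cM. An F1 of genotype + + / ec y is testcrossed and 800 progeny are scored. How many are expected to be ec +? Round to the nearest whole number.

A map distance of 5.5 cM corresponds to a recombination frequency of 0.055.
The F1 is + + / ec y, so ec + is a recombinant gamete class with expected frequency r/2 = 0.055/2 = 0.0275.
Expected number = 0.0275 × 800 = 22.00 ≈ 22.

22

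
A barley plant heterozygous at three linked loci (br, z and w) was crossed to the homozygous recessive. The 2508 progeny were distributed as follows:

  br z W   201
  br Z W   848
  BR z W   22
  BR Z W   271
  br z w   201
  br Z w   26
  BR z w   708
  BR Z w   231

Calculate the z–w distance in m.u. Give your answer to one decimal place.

The two most frequent reciprocal classes, BR z w and br Z W, are the parental types, so the F1 was BR z w / br Z W.
The two rarest classes, BR z W and br Z w, are the double crossovers. Comparing them with the parentals, only the w allele has switched, so w is the middle locus and the order is br – w – z.
Crossovers in the w–z interval produce the single-crossover classes BR Z w and br z W (231 + 201 = 432) plus the double crossovers (48).
RF(w–z) = (432 + 48) / 2508 = 480/2508 = 0.1914 → 19.1 m.u.

19.1 m.u.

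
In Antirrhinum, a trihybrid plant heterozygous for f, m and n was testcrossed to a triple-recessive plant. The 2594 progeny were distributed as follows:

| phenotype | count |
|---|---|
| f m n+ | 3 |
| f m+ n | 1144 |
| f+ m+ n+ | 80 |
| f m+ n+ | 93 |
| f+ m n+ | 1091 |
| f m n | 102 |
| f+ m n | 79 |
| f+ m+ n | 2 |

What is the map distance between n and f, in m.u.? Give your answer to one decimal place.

6.8 m.u.

The two most frequent reciprocal classes, f m+ n and f+ m n+, are the parental types, so the F1 was f m+ n / f+ m n+.
The two rarest classes, f+ m+ n and f m n+, are the double crossovers. Comparing them with the parentals, only the f allele has switched, so f is the middle locus and the order is m – f – n.
Crossovers in the f–n interval produce the single-crossover classes f m+ n+ and f+ m n (93 + 79 = 172) plus the double crossovers (5).
RF(f–n) = (172 + 5) / 2594 = 177/2594 = 0.0682 → 6.8 m.u.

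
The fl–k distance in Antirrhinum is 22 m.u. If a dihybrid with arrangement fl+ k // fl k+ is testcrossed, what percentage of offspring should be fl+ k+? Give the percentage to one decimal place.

A map distance of 22 m.u. corresponds to a recombination frequency of 0.220.
The F1 is fl+ k / fl k+, so fl+ k+ is a recombinant gamete class with expected frequency r/2 = 0.220/2 = 0.1100.
That is 0.1100 = 11.0% of the progeny.

11.0%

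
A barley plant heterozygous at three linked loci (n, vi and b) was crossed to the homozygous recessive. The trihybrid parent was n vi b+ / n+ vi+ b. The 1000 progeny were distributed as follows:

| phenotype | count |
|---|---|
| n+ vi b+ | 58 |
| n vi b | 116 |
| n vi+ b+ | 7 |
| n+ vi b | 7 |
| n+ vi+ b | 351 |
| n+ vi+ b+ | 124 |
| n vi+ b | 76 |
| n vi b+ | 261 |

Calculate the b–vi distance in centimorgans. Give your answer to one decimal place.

25.4 centimorgans

The two rarest classes, n vi+ b+ and n+ vi b, are the double crossovers. Comparing them with the parentals, only the vi allele has switched, so vi is the middle locus and the order is n – vi – b.
Crossovers in the vi–b interval produce the single-crossover classes n vi b and n+ vi+ b+ (116 + 124 = 240) plus the double crossovers (14).
RF(vi–b) = (240 + 14) / 1000 = 254/1000 = 0.2540 → 25.4 centimorgans.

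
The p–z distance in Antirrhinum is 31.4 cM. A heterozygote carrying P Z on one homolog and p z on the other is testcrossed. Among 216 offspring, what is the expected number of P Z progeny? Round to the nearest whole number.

A map distance of 31.4 cM corresponds to a recombination frequency of 0.314.
The F1 is P Z / p z, so P Z is a parental gamete class with expected frequency (1 − r)/2 = 0.686/2 = 0.3430.
Expected number = 0.3430 × 216 = 74.09 ≈ 74.

74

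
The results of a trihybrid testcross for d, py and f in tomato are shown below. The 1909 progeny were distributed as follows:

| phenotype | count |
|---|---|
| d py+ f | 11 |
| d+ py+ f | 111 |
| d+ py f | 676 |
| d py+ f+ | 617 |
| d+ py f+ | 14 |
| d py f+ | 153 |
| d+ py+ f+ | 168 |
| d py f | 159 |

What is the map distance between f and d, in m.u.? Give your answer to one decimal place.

The two most frequent reciprocal classes, d py+ f+ and d+ py f, are the parental types, so the F1 was d py+ f+ / d+ py f.
The two rarest classes, d py+ f and d+ py f+, are the double crossovers. Comparing them with the parentals, only the f allele has switched, so f is the middle locus and the order is d – f – py.
Crossovers in the d–f interval produce the single-crossover classes d+ py+ f+ and d py f (168 + 159 = 327) plus the double crossovers (25).
RF(d–f) = (327 + 25) / 1909 = 352/1909 = 0.1844 → 18.4 m.u.

18.4 m.u.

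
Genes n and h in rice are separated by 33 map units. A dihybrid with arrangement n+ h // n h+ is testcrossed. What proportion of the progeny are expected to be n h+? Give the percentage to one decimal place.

33.5%

A map distance of 33 map units corresponds to a recombination frequency of 0.330.
The F1 is n+ h / n h+, so n h+ is a parental gamete class with expected frequency (1 − r)/2 = 0.670/2 = 0.3350.
That is 0.3350 = 33.5% of the progeny.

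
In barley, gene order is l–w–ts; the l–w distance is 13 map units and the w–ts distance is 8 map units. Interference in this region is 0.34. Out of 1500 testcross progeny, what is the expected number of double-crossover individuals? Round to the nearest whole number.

10

Map distances give recombination frequencies of 0.130 and 0.080 for the two intervals.
With interference 0.34 (so coincidence = 0.66), expected double-crossover frequency = 0.130 × 0.080 × 0.66 = 0.00686.
Expected number = 0.00686 × 1500 = 10.30 ≈ 10.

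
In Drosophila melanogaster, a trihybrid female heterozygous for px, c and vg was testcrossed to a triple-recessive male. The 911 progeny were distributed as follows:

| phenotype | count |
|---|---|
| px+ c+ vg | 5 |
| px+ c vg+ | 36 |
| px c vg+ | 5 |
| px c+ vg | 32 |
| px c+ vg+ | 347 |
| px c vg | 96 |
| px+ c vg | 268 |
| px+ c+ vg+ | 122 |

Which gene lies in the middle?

The two most frequent reciprocal classes, px c+ vg+ and px+ c vg, are the parental types, so the F1 was px c+ vg+ / px+ c vg.
The two rarest classes, px c vg+ and px+ c+ vg, are the double crossovers. Comparing them with the parentals, only the c allele has switched, so c is the middle locus and the order is px – c – vg.

c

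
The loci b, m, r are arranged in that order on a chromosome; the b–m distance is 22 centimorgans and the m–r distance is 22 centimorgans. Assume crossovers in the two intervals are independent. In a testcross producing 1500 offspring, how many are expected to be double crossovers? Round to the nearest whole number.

Map distances give recombination frequencies of 0.220 and 0.220 for the two intervals.
With no interference, expected double-crossover frequency = 0.220 × 0.220 = 0.04840.
Expected number = 0.04840 × 1500 = 72.60 ≈ 73.

73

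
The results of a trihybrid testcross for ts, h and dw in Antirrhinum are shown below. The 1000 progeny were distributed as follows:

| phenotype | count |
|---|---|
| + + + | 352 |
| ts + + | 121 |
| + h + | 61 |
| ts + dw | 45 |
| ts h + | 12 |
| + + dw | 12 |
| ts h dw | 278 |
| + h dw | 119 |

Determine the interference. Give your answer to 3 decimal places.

0.301

The two most frequent reciprocal classes, ts h dw and + + +, are the parental types, so the F1 was ts h dw / + + +.
The two rarest classes, ts h + and + + dw, are the double crossovers. Comparing them with the parentals, only the dw allele has switched, so dw is the middle locus and the order is h – dw – ts.
h–dw: (106 + 24)/1000 = 0.1300; dw–ts: (240 + 24)/1000 = 0.2640.
Expected DCO frequency = 0.1300 × 0.2640 ≈ 0.03432; observed = 24/1000 ≈ 0.02400.
Coefficient of coincidence = 0.02400/0.03432 ≈ 0.699; interference = 1 − 0.699 = 0.301.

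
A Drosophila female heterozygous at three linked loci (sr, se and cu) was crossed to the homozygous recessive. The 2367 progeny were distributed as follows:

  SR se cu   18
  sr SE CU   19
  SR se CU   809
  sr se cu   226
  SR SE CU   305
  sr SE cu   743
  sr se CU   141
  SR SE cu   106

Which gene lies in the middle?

cu

The two most frequent reciprocal classes, SR se CU and sr SE cu, are the parental types, so the F1 was SR se CU / sr SE cu.
The two rarest classes, SR se cu and sr SE CU, are the double crossovers. Comparing them with the parentals, only the cu allele has switched, so cu is the middle locus and the order is sr – cu – se.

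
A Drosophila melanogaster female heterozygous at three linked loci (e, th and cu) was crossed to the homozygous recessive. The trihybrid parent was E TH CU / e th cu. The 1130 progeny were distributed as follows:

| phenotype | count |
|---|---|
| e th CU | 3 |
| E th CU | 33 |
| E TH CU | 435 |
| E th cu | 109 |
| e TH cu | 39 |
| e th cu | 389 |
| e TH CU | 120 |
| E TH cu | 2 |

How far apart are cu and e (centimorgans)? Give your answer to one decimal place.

20.7 centimorgans

The two rarest classes, E TH cu and e th CU, are the double crossovers. Comparing them with the parentals, only the cu allele has switched, so cu is the middle locus and the order is th – cu – e.
Crossovers in the cu–e interval produce the single-crossover classes e TH CU and E th cu (120 + 109 = 229) plus the double crossovers (5).
RF(cu–e) = (229 + 5) / 1130 = 234/1130 = 0.2071 → 20.7 centimorgans.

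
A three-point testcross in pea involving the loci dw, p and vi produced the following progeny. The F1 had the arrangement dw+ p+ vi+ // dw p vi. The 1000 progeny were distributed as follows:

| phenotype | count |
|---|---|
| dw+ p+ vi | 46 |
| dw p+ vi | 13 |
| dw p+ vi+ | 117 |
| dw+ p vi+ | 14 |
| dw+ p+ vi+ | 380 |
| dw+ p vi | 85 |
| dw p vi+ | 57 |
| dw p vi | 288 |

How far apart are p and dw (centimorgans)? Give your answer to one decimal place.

22.9 centimorgans

The two rarest classes, dw+ p vi+ and dw p+ vi, are the double crossovers. Comparing them with the parentals, only the p allele has switched, so p is the middle locus and the order is vi – p – dw.
Crossovers in the p–dw interval produce the single-crossover classes dw p+ vi+ and dw+ p vi (117 + 85 = 202) plus the double crossovers (27).
RF(p–dw) = (202 + 27) / 1000 = 229/1000 = 0.2290 → 22.9 centimorgans.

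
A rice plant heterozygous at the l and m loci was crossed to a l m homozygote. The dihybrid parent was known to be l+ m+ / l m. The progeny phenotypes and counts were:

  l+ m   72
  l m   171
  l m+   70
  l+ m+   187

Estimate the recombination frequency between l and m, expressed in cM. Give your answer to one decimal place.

28.4 cM

The recombinant classes are l+ m and l m+: 72 + 70 = 142.
Recombination frequency = 142/500 = 0.2840 ≈ 28.4%, i.e. 28.4 cM.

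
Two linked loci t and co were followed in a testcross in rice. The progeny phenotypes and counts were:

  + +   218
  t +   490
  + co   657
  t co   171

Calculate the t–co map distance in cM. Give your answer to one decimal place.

25.3 cM

The two most frequent classes, + co (657) and t + (490), are the parental types, so the F1 was + co / t +.
The recombinant classes are + + and t co: 218 + 171 = 389.
Recombination frequency = 389/1536 = 0.2533 ≈ 25.3%, i.e. 25.3 cM.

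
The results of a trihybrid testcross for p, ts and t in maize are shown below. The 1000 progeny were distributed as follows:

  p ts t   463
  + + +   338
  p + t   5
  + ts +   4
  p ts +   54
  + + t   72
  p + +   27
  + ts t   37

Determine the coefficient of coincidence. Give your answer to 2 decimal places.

The two most frequent reciprocal classes, p ts t and + + +, are the parental types, so the F1 was p ts t / + + +.
The two rarest classes, p + t and + ts +, are the double crossovers. Comparing them with the parentals, only the ts allele has switched, so ts is the middle locus and the order is p – ts – t.
p–ts: (64 + 9)/1000 = 0.0730; ts–t: (126 + 9)/1000 = 0.1350.
Expected DCO frequency = 0.0730 × 0.1350 ≈ 0.00985; observed = 9/1000 ≈ 0.00900.
Coefficient of coincidence = 0.00900/0.00985 ≈ 0.91.

0.91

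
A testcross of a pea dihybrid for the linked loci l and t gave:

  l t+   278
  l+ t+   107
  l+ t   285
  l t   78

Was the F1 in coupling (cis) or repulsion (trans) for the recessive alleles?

trans

The two most frequent classes are l+ t (285) and l t+ (278); these are the parental (non-recombinant) types.
So the F1 carried l+ t on one chromosome and l t+ on the other — the recessive alleles are on opposite chromosomes (trans / repulsion).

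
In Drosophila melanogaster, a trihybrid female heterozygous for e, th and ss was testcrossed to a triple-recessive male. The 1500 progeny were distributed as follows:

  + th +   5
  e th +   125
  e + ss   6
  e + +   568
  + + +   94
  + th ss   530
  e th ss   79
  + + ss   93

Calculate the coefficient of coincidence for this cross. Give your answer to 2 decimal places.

The two most frequent reciprocal classes, e + + and + th ss, are the parental types, so the F1 was e + + / + th ss.
The two rarest classes, e + ss and + th +, are the double crossovers. Comparing them with the parentals, only the ss allele has switched, so ss is the middle locus and the order is e – ss – th.
e–ss: (173 + 11)/1500 = 0.1227; ss–th: (218 + 11)/1500 = 0.1527.
Expected DCO frequency = 0.1227 × 0.1527 ≈ 0.01874; observed = 11/1500 ≈ 0.00733.
Coefficient of coincidence = 0.00733/0.01874 ≈ 0.39.

0.39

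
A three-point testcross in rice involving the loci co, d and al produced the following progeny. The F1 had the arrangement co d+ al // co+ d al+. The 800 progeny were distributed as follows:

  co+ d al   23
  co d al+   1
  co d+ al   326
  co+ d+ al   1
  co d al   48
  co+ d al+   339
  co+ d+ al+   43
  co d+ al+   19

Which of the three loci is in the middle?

co

The two rarest classes, co+ d+ al and co d al+, are the double crossovers. Comparing them with the parentals, only the co allele has switched, so co is the middle locus and the order is d – co – al.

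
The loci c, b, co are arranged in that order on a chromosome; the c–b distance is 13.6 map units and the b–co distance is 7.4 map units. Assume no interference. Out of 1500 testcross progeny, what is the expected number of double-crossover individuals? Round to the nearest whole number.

15

Map distances give recombination frequencies of 0.136 and 0.074 for the two intervals.
With no interference, expected double-crossover frequency = 0.136 × 0.074 = 0.01006.
Expected number = 0.01006 × 1500 = 15.10 ≈ 15.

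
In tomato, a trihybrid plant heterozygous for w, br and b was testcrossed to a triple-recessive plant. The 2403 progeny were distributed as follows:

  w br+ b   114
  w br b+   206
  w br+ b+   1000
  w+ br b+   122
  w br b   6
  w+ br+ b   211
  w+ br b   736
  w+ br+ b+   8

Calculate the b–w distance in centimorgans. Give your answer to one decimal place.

10.4 centimorgans

The two most frequent reciprocal classes, w br+ b+ and w+ br b, are the parental types, so the F1 was w br+ b+ / w+ br b.
The two rarest classes, w+ br+ b+ and w br b, are the double crossovers. Comparing them with the parentals, only the w allele has switched, so w is the middle locus and the order is br – w – b.
Crossovers in the w–b interval produce the single-crossover classes w br+ b and w+ br b+ (114 + 122 = 236) plus the double crossovers (14).
RF(w–b) = (236 + 14) / 2403 = 250/2403 = 0.1040 → 10.4 centimorgans.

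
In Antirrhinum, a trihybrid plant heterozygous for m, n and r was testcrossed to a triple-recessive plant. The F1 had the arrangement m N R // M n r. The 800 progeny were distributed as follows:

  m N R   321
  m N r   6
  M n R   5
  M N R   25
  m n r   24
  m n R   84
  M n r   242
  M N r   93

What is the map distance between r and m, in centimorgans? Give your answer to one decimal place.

The two rarest classes, m N r and M n R, are the double crossovers. Comparing them with the parentals, only the r allele has switched, so r is the middle locus and the order is m – r – n.
Crossovers in the m–r interval produce the single-crossover classes M N R and m n r (25 + 24 = 49) plus the double crossovers (11).
RF(m–r) = (49 + 11) / 800 = 60/800 = 0.0750 → 7.5 centimorgans.

7.5 centimorgans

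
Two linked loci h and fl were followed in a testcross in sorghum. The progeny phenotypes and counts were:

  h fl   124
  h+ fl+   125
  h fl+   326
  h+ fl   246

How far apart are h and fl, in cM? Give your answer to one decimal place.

30.3 cM

The two most frequent classes, h+ fl (246) and h fl+ (326), are the parental types, so the F1 was h+ fl / h fl+.
The recombinant classes are h+ fl+ and h fl: 125 + 124 = 249.
Recombination frequency = 249/821 = 0.3033 ≈ 30.3%, i.e. 30.3 cM.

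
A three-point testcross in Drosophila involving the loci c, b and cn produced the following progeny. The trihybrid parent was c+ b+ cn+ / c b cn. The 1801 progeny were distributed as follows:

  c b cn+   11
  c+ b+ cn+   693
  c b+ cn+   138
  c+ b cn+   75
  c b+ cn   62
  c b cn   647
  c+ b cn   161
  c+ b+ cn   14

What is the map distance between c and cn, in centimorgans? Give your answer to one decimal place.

The two rarest classes, c+ b+ cn and c b cn+, are the double crossovers. Comparing them with the parentals, only the cn allele has switched, so cn is the middle locus and the order is c – cn – b.
Crossovers in the c–cn interval produce the single-crossover classes c b+ cn+ and c+ b cn (138 + 161 = 299) plus the double crossovers (25).
RF(c–cn) = (299 + 25) / 1801 = 324/1801 = 0.1799 → 18.0 centimorgans.

18.0 centimorgans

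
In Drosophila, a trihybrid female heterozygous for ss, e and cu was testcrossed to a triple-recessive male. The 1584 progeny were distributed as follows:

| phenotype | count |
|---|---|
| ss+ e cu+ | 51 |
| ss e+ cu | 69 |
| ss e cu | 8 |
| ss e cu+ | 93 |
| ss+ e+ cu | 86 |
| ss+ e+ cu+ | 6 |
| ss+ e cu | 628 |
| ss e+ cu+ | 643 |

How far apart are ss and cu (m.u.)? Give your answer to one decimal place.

8.5 m.u.

The two most frequent reciprocal classes, ss e+ cu+ and ss+ e cu, are the parental types, so the F1 was ss e+ cu+ / ss+ e cu.
The two rarest classes, ss+ e+ cu+ and ss e cu, are the double crossovers. Comparing them with the parentals, only the ss allele has switched, so ss is the middle locus and the order is e – ss – cu.
Crossovers in the ss–cu interval produce the single-crossover classes ss e+ cu and ss+ e cu+ (69 + 51 = 120) plus the double crossovers (14).
RF(ss–cu) = (120 + 14) / 1584 = 134/1584 = 0.0846 → 8.5 m.u.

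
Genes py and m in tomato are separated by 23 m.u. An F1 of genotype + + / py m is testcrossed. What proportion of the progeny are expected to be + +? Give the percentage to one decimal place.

A map distance of 23 m.u. corresponds to a recombination frequency of 0.230.
The F1 is + + / py m, so + + is a parental gamete class with expected frequency (1 − r)/2 = 0.770/2 = 0.3850.
That is 0.3850 = 38.5% of the progeny.

38.5%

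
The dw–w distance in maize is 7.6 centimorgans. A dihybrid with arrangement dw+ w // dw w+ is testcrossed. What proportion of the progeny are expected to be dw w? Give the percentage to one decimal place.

3.8%

A map distance of 7.6 centimorgans corresponds to a recombination frequency of 0.076.
The F1 is dw+ w / dw w+, so dw w is a recombinant gamete class with expected frequency r/2 = 0.076/2 = 0.0380.
That is 0.0380 = 3.8% of the progeny.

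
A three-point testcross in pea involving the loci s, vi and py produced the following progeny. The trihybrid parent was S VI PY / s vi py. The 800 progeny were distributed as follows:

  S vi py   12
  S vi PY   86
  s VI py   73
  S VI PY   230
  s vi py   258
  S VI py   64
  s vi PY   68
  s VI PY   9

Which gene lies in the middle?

s

The two rarest classes, s VI PY and S vi py, are the double crossovers. Comparing them with the parentals, only the s allele has switched, so s is the middle locus and the order is vi – s – py.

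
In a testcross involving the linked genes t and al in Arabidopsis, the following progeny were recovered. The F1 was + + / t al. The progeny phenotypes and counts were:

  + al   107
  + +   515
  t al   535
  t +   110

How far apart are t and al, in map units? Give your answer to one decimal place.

17.1 map units

The recombinant classes are + al and t +: 107 + 110 = 217.
Recombination frequency = 217/1267 = 0.1713 ≈ 17.1%, i.e. 17.1 map units.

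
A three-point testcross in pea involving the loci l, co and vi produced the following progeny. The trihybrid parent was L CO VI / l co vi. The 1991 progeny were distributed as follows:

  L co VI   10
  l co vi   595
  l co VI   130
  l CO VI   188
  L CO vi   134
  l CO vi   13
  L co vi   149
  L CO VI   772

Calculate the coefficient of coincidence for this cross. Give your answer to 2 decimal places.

The two rarest classes, L co VI and l CO vi, are the double crossovers. Comparing them with the parentals, only the co allele has switched, so co is the middle locus and the order is l – co – vi.
l–co: (337 + 23)/1991 = 0.1808; co–vi: (264 + 23)/1991 = 0.1441.
Expected DCO frequency = 0.1808 × 0.1441 ≈ 0.02605; observed = 23/1991 ≈ 0.01155.
Coefficient of coincidence = 0.01155/0.02605 ≈ 0.44.

0.44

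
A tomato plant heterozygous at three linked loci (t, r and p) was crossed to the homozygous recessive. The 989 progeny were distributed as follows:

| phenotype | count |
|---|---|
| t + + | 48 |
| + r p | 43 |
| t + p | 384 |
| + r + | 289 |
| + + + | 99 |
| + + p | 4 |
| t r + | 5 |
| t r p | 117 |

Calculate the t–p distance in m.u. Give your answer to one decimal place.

10.1 m.u.

The two most frequent reciprocal classes, + r + and t + p, are the parental types, so the F1 was + r + / t + p.
The two rarest classes, t r + and + + p, are the double crossovers. Comparing them with the parentals, only the t allele has switched, so t is the middle locus and the order is p – t – r.
Crossovers in the p–t interval produce the single-crossover classes + r p and t + + (43 + 48 = 91) plus the double crossovers (9).
RF(p–t) = (91 + 9) / 989 = 100/989 = 0.1011 → 10.1 m.u.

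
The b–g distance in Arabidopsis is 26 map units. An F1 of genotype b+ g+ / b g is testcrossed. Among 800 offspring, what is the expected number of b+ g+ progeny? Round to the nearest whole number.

296

A map distance of 26 map units corresponds to a recombination frequency of 0.260.
The F1 is b+ g+ / b g, so b+ g+ is a parental gamete class with expected frequency (1 − r)/2 = 0.740/2 = 0.3700.
Expected number = 0.3700 × 800 = 296.00 ≈ 296.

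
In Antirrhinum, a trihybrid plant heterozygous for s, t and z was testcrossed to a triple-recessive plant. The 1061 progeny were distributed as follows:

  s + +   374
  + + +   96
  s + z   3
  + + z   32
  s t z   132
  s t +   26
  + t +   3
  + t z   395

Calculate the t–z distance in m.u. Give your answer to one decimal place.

6.0 m.u.

The two most frequent reciprocal classes, + t z and s + +, are the parental types, so the F1 was + t z / s + +.
The two rarest classes, + t + and s + z, are the double crossovers. Comparing them with the parentals, only the z allele has switched, so z is the middle locus and the order is t – z – s.
Crossovers in the t–z interval produce the single-crossover classes + + z and s t + (32 + 26 = 58) plus the double crossovers (6).
RF(t–z) = (58 + 6) / 1061 = 64/1061 = 0.0603 → 6.0 m.u.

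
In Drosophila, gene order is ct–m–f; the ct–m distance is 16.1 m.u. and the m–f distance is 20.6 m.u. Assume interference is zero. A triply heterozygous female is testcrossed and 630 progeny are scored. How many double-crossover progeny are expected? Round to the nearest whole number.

Map distances give recombination frequencies of 0.161 and 0.206 for the two intervals.
With no interference, expected double-crossover frequency = 0.161 × 0.206 = 0.03317.
Expected number = 0.03317 × 630 = 20.89 ≈ 21.

21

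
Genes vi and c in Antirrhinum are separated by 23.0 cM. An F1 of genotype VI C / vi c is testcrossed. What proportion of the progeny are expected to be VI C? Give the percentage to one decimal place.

A map distance of 23.0 cM corresponds to a recombination frequency of 0.230.
The F1 is VI C / vi c, so VI C is a parental gamete class with expected frequency (1 − r)/2 = 0.770/2 = 0.3850.
That is 0.3850 = 38.5% of the progeny.

38.5%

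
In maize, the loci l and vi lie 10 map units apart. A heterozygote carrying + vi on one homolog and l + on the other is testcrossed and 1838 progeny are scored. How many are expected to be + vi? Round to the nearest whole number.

827

A map distance of 10 map units corresponds to a recombination frequency of 0.100.
The F1 is + vi / l +, so + vi is a parental gamete class with expected frequency (1 − r)/2 = 0.900/2 = 0.4500.
Expected number = 0.4500 × 1838 = 827.10 ≈ 827.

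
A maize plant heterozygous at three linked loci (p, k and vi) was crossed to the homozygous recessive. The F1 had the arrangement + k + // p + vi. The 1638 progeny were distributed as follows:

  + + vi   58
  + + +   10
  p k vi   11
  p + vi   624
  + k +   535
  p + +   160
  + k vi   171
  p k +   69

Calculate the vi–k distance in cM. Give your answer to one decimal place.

21.5 cM

The two rarest classes, + + + and p k vi, are the double crossovers. Comparing them with the parentals, only the k allele has switched, so k is the middle locus and the order is vi – k – p.
Crossovers in the vi–k interval produce the single-crossover classes + k vi and p + + (171 + 160 = 331) plus the double crossovers (21).
RF(vi–k) = (331 + 21) / 1638 = 352/1638 = 0.2149 → 21.5 cM.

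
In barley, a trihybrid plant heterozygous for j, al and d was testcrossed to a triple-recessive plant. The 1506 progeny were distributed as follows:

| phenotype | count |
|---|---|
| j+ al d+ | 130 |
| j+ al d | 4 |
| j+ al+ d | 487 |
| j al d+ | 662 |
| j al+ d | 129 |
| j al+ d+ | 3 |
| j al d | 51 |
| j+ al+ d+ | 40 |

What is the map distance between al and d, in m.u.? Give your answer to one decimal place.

6.5 m.u.

The two most frequent reciprocal classes, j al d+ and j+ al+ d, are the parental types, so the F1 was j al d+ / j+ al+ d.
The two rarest classes, j al+ d+ and j+ al d, are the double crossovers. Comparing them with the parentals, only the al allele has switched, so al is the middle locus and the order is j – al – d.
Crossovers in the al–d interval produce the single-crossover classes j al d and j+ al+ d+ (51 + 40 = 91) plus the double crossovers (7).
RF(al–d) = (91 + 7) / 1506 = 98/1506 = 0.0651 → 6.5 m.u.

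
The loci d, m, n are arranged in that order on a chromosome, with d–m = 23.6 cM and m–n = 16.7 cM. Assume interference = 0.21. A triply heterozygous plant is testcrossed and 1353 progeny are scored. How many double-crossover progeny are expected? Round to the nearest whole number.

Map distances give recombination frequencies of 0.236 and 0.167 for the two intervals.
With interference 0.21 (so coincidence = 0.79), expected double-crossover frequency = 0.236 × 0.167 × 0.79 = 0.03114.
Expected number = 0.03114 × 1353 = 42.13 ≈ 42.

42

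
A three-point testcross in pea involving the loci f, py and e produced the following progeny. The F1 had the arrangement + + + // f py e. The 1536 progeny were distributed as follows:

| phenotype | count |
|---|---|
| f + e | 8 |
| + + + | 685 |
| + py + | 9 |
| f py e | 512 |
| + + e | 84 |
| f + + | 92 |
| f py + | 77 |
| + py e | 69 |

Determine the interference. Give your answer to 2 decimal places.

0.18

The two rarest classes, + py + and f + e, are the double crossovers. Comparing them with the parentals, only the py allele has switched, so py is the middle locus and the order is f – py – e.
f–py: (161 + 17)/1536 = 0.1159; py–e: (161 + 17)/1536 = 0.1159.
Expected DCO frequency = 0.1159 × 0.1159 ≈ 0.01343; observed = 17/1536 ≈ 0.01107.
Coefficient of coincidence = 0.01107/0.01343 ≈ 0.82; interference = 1 − 0.82 = 0.18.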